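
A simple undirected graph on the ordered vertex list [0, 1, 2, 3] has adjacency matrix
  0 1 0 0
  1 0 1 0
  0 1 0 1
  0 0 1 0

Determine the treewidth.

1

A width-1 tree decomposition is:
Bags: B1 = {2, 3}  B2 = {1, 2}  B3 = {0, 1}
Tree: B1–B2, B2–B3
Each bag holds 2 vertices, so the decomposition has width 1, which upper-bounds the treewidth. G has an edge, so its treewidth is at least 1. Combining the bounds, tw(G) = 1.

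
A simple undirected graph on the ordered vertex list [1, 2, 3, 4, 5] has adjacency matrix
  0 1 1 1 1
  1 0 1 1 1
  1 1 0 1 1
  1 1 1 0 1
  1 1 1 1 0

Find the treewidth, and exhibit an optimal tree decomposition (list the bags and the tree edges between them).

Treewidth 4.
One optimal decomposition is:
Bags: B1 = {1, 2, 3, 4, 5}
Tree: (single bag)

With just one bag of size 5, the width is 5 − 1 = 4, so tw(G) ≤ 4. For the lower bound, the 5 vertices {1, 2, 3, 4, 5} are pairwise adjacent, and any tree decomposition puts a clique entirely inside one bag — forcing width ≥ 4. Combining the bounds, tw(G) = 4.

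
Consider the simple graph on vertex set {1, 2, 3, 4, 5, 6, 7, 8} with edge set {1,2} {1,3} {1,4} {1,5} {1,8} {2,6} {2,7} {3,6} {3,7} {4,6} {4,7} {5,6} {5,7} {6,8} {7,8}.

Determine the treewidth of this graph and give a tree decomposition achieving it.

Treewidth 3.
One optimal decomposition is:
Bags: B1 = {1, 6, 7, 8}  B2 = {1, 4, 6, 7}  B3 = {1, 2, 6, 7}  B4 = {1, 3, 6, 7}  B5 = {1, 5, 6, 7}
Tree: B1–B2, B2–B3, B3–B4, B4–B5

The largest bag has 4 vertices, giving width 3; this decomposition certifies tw(G) ≤ 3. For the lower bound: the 4 vertex sets {1,8}, {4,7}, {6}, {2} are disjoint, each induces a connected subgraph, and every pair is joined by at least one edge of G. Contracting each set to a single vertex therefore yields K_{4} as a minor, and since treewidth is minor-monotone, tw(G) ≥ tw(K_{4}) = 3. The upper and lower bounds meet at 3, so that is the treewidth.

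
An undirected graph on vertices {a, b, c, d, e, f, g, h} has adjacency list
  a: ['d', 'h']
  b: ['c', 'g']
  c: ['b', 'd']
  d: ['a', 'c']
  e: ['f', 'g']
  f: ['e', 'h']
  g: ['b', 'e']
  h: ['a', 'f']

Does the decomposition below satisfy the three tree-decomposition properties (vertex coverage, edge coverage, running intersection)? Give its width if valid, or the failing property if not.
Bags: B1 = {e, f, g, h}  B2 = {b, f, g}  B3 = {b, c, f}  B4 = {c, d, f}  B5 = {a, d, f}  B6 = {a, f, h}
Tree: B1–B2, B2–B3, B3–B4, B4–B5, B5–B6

A tree decomposition must satisfy three properties: every vertex lies in some bag; for every edge, both endpoints lie together in some bag; and for every vertex, the bags containing it form a connected subtree. Here bags containing vertex h are not connected in the tree, so the decomposition is invalid.

No — bags containing vertex h are not connected in the tree.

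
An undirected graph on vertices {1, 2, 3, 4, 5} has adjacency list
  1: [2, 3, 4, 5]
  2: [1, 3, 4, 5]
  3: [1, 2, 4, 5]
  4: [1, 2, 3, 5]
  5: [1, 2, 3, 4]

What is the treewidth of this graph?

A width-4 tree decomposition is:
Bags: B1 = {1, 2, 3, 4, 5}
Tree: (single bag)
With just one bag of size 5, the width is 5 − 1 = 4, so tw(G) ≤ 4. Conversely, {1, 2, 3, 4, 5} is a clique of size 5, and the vertices of any clique must share a bag in every tree decomposition; so some bag has ≥ 5 vertices and tw(G) ≥ 4. Hence tw(G) = 4 exactly.

4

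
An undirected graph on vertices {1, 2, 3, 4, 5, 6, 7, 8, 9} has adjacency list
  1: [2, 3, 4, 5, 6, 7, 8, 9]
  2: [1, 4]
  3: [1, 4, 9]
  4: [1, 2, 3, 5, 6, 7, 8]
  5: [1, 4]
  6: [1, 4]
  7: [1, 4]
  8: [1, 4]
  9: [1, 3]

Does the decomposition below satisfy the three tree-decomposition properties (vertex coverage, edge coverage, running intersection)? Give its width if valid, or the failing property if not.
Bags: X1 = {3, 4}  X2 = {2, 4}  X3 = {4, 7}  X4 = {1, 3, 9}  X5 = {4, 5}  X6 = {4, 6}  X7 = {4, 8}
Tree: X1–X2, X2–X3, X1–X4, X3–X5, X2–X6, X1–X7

No — edge (1,4) lies in no bag.

A tree decomposition must satisfy three properties: every vertex lies in some bag; for every edge, both endpoints lie together in some bag; and for every vertex, the bags containing it form a connected subtree. Here edge (1,4) lies in no bag, so the decomposition is invalid.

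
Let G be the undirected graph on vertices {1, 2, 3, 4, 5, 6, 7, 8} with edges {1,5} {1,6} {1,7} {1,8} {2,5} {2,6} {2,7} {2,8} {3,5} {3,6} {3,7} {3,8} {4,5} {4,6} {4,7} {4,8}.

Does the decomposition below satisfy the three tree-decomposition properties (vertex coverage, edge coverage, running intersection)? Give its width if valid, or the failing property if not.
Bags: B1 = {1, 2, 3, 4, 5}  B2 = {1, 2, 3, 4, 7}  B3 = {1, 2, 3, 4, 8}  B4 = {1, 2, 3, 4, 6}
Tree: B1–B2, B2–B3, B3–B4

Yes; width 4.

Checking the three conditions: (i) the bags cover all of {1, 2, 3, 4, 5, 6, 7, 8}; (ii) for each edge, some bag contains both endpoints; (iii) the bags containing any fixed vertex form a subtree. All hold, so the decomposition is valid with width 5 − 1 = 4.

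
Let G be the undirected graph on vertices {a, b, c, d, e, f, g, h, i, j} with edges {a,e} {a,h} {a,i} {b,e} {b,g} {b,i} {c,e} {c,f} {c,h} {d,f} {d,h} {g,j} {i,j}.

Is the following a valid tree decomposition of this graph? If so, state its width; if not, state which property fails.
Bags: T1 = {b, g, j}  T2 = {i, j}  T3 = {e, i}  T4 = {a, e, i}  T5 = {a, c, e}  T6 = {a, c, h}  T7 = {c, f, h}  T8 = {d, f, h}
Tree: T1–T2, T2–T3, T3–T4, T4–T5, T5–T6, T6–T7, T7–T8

No — edge (b,i) lies in no bag.

A tree decomposition must satisfy three properties: every vertex lies in some bag; for every edge, both endpoints lie together in some bag; and for every vertex, the bags containing it form a connected subtree. Here edge (b,i) lies in no bag, so the decomposition is invalid.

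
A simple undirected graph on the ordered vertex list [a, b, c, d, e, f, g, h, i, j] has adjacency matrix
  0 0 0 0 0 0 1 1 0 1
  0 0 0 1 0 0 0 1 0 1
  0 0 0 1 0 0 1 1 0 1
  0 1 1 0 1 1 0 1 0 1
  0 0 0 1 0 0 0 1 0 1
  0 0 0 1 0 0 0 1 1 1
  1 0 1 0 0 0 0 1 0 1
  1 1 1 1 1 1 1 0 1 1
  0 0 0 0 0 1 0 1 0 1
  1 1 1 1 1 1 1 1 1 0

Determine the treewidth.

A width-3 tree decomposition is:
Bags: B1 = {c, d, h, j}  B2 = {b, d, h, j}  B3 = {c, g, h, j}  B4 = {a, g, h, j}  B5 = {d, f, h, j}  B6 = {d, e, h, j}  B7 = {f, h, i, j}
Tree: B1–B2, B1–B3, B3–B4, B2–B5, B2–B6, B5–B7
The largest bag has 4 vertices, giving width 3; this decomposition certifies tw(G) ≤ 3. For the lower bound, the 4 vertices {d, e, h, j} are pairwise adjacent, and any tree decomposition puts a clique entirely inside one bag — forcing width ≥ 3. Combining the bounds, tw(G) = 3.

3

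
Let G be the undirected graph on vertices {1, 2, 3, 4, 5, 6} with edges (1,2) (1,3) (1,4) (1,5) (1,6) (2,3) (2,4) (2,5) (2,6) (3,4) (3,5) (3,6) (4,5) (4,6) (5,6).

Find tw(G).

A width-5 tree decomposition is:
Bags: B1 = {1, 2, 3, 4, 5, 6}
Tree: (single bag)
A single bag containing all 6 vertices is trivially a valid decomposition of width 5. On the other hand G contains the 6-clique {1, 2, 3, 4, 5, 6}. A clique must lie in a single bag of any decomposition, so no decomposition can have width below 5. Hence tw(G) = 5 exactly.

5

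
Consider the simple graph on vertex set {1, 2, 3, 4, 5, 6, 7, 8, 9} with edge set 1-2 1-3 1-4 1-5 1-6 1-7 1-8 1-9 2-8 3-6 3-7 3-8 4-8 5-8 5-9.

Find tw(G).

2

A width-2 tree decomposition is:
Bags: B1 = {1, 5, 9}  B2 = {1, 5, 8}  B3 = {1, 3, 8}  B4 = {1, 3, 7}  B5 = {1, 3, 6}  B6 = {1, 4, 8}  B7 = {1, 2, 8}
Tree: B1–B2, B2–B3, B3–B4, B3–B5, B2–B6, B3–B7
The largest bag has 3 vertices, giving width 2; this decomposition certifies tw(G) ≤ 2. On the other hand G contains the 3-clique {1, 2, 8}. A clique must lie in a single bag of any decomposition, so no decomposition can have width below 2. Hence tw(G) = 2 exactly.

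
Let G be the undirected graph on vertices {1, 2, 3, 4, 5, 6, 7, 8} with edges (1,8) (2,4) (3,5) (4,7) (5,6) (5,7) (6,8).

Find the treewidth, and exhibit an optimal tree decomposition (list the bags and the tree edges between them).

Each bag holds 2 vertices, so the decomposition has width 1, which upper-bounds the treewidth. Any graph with an edge has treewidth ≥ 1, and G has the edge 5–3. Therefore the treewidth is 1.

Treewidth 1.
One such decomposition:
Bags: B1 = {3, 5}  B2 = {5, 6}  B3 = {5, 7}  B4 = {6, 8}  B5 = {4, 7}  B6 = {2, 4}  B7 = {1, 8}
Tree: B1–B2, B2–B3, B2–B4, B3–B5, B5–B6, B4–B7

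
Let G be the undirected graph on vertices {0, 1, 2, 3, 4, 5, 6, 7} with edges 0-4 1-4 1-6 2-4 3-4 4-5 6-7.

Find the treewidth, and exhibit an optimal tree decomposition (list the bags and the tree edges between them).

Treewidth 1.
Bags: B1 = {4, 5}  B2 = {2, 4}  B3 = {3, 4}  B4 = {1, 4}  B5 = {0, 4}  B6 = {1, 6}  B7 = {6, 7}
Tree: B1–B2, B1–B3, B2–B4, B1–B5, B4–B6, B6–B7

The largest bag has 2 vertices, giving width 1; this decomposition certifies tw(G) ≤ 1. Since G has at least one edge (e.g. 5–4), it is not an edgeless graph, so tw(G) ≥ 1. The upper and lower bounds meet at 1, so that is the treewidth.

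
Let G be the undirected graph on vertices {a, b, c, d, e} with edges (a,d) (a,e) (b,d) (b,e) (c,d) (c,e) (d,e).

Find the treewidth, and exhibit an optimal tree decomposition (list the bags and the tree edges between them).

Every bag has size at most 3, so the width is 3 − 1 = 2 and tw(G) ≤ 2. On the other hand G contains the 3-clique {c, d, e}. A clique must lie in a single bag of any decomposition, so no decomposition can have width below 2. Hence tw(G) = 2 exactly.

Treewidth 2.
One such decomposition:
Bags: B1 = {b, d, e}  B2 = {c, d, e}  B3 = {a, d, e}
Tree: B1–B2, B2–B3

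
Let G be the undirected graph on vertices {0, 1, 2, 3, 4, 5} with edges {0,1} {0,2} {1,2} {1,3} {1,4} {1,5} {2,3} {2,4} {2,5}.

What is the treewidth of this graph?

A width-2 tree decomposition is:
Bags: B1 = {0, 1, 2}  B2 = {1, 2, 3}  B3 = {1, 2, 5}  B4 = {1, 2, 4}
Tree: B1–B2, B1–B3, B1–B4
The largest bag has 3 vertices, giving width 2; this decomposition certifies tw(G) ≤ 2. On the other hand G contains the 3-clique {0, 1, 2}. A clique must lie in a single bag of any decomposition, so no decomposition can have width below 2. The upper and lower bounds meet at 2, so that is the treewidth.

2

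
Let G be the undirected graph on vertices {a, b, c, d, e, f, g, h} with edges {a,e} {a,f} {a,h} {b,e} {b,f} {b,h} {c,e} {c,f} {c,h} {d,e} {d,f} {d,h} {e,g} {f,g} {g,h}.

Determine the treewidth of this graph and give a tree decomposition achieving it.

Treewidth 3.
One such decomposition:
Bags: B1 = {d, e, f, h}  B2 = {c, e, f, h}  B3 = {a, e, f, h}  B4 = {b, e, f, h}  B5 = {e, f, g, h}
Tree: B1–B2, B2–B3, B3–B4, B4–B5

The largest bag has 4 vertices, giving width 3; this decomposition certifies tw(G) ≤ 3. For the lower bound: the 4 vertex sets {d,f}, {c,e}, {h}, {a} are disjoint, each induces a connected subgraph, and every pair is joined by at least one edge of G. Contracting each set to a single vertex therefore yields K_{4} as a minor, and since treewidth is minor-monotone, tw(G) ≥ tw(K_{4}) = 3. Combining the bounds, tw(G) = 3.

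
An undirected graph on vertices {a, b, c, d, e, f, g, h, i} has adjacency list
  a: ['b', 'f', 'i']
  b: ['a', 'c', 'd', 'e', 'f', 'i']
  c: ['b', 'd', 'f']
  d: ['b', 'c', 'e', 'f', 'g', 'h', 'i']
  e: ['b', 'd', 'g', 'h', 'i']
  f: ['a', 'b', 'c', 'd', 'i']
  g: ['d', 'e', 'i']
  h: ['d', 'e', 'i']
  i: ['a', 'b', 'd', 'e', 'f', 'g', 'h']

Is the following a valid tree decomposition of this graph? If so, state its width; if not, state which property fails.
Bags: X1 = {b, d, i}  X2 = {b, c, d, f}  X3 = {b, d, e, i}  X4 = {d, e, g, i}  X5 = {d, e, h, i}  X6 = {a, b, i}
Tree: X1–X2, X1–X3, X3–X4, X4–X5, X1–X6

No — edge (f,i) lies in no bag.

A tree decomposition must satisfy three properties: every vertex lies in some bag; for every edge, both endpoints lie together in some bag; and for every vertex, the bags containing it form a connected subtree. Here edge (f,i) lies in no bag, so the decomposition is invalid.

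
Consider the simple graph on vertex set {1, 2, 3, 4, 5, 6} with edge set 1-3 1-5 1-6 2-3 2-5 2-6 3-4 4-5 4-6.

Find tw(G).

A width-3 tree decomposition is:
Bags: B1 = {1, 2, 3, 4}  B2 = {1, 2, 4, 6}  B3 = {1, 2, 4, 5}
Tree: B1–B2, B2–B3
Every bag has size at most 4, so the width is 4 − 1 = 3 and tw(G) ≤ 3. For the lower bound: the 4 vertex sets {1,3}, {4,6}, {2}, {5} are disjoint, each induces a connected subgraph, and every pair is joined by at least one edge of G. Contracting each set to a single vertex therefore yields K_{4} as a minor, and since treewidth is minor-monotone, tw(G) ≥ tw(K_{4}) = 3. Therefore the treewidth is 3.

3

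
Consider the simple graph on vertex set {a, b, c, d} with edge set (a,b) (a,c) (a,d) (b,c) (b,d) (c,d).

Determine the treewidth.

A width-3 tree decomposition is:
Bags: B1 = {a, b, c, d}
Tree: (single bag)
A single bag containing all 4 vertices is trivially a valid decomposition of width 3. Conversely, {a, b, c, d} is a clique of size 4, and the vertices of any clique must share a bag in every tree decomposition; so some bag has ≥ 4 vertices and tw(G) ≥ 3. Hence tw(G) = 3 exactly.

3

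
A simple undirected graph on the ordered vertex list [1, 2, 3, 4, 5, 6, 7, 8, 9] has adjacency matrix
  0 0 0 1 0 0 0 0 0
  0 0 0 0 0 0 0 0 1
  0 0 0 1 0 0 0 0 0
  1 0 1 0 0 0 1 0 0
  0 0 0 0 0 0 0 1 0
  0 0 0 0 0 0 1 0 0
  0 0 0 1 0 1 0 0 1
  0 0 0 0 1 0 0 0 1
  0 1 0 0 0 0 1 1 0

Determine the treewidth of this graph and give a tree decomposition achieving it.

Treewidth 1.
One optimal decomposition is:
Bags: B1 = {4, 7}  B2 = {1, 4}  B3 = {3, 4}  B4 = {6, 7}  B5 = {7, 9}  B6 = {8, 9}  B7 = {2, 9}  B8 = {5, 8}
Tree: B1–B2, B2–B3, B1–B4, B4–B5, B5–B6, B5–B7, B6–B8

The largest bag has 2 vertices, giving width 1; this decomposition certifies tw(G) ≤ 1. Any graph with an edge has treewidth ≥ 1, and G has the edge 4–7. Combining the bounds, tw(G) = 1.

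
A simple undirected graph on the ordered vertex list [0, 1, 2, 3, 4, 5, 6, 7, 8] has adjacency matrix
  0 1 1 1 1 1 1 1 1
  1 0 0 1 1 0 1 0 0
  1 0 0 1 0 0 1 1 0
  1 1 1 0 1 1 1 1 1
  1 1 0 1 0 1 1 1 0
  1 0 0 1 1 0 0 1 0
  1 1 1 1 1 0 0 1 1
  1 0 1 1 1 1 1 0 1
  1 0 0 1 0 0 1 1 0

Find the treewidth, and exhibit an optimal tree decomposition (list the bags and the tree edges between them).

The largest bag has 5 vertices, giving width 4; this decomposition certifies tw(G) ≤ 4. For the lower bound, the 5 vertices {0, 3, 4, 5, 7} are pairwise adjacent, and any tree decomposition puts a clique entirely inside one bag — forcing width ≥ 4. Hence tw(G) = 4 exactly.

Treewidth 4.
One such decomposition:
Bags: B1 = {0, 3, 6, 7, 8}  B2 = {0, 2, 3, 6, 7}  B3 = {0, 3, 4, 6, 7}  B4 = {0, 3, 4, 5, 7}  B5 = {0, 1, 3, 4, 6}
Tree: B1–B2, B1–B3, B3–B4, B3–B5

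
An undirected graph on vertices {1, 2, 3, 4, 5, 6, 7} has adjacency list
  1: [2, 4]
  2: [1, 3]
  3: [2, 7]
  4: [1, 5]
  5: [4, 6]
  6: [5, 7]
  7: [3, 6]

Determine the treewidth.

A width-2 tree decomposition is:
Bags: B1 = {4, 5, 6}  B2 = {1, 4, 6}  B3 = {1, 2, 6}  B4 = {2, 3, 6}  B5 = {3, 6, 7}
Tree: B1–B2, B2–B3, B3–B4, B4–B5
Each bag holds 3 vertices, so the decomposition has width 2, which upper-bounds the treewidth. For the lower bound, G contains the cycle 6–5–4–1–2–3–7–6, so G is not a forest; only forests have treewidth ≤ 1, hence tw(G) ≥ 2. Therefore the treewidth is 2.

2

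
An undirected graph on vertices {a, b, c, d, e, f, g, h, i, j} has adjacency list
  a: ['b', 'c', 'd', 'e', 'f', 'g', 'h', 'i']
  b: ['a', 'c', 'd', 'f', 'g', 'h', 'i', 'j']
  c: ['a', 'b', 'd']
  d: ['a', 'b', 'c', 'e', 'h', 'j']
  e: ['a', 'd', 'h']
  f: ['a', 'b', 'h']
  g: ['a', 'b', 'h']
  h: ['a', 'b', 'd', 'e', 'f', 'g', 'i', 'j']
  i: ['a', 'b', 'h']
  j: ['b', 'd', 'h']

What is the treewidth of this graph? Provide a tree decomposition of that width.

Treewidth 3.
One such decomposition:
Bags: B1 = {a, b, d, h}  B2 = {a, b, c, d}  B3 = {a, b, f, h}  B4 = {b, d, h, j}  B5 = {a, b, g, h}  B6 = {a, b, h, i}  B7 = {a, d, e, h}
Tree: B1–B2, B1–B3, B1–B4, B3–B5, B3–B6, B1–B7

Every bag has size at most 4, so the width is 4 − 1 = 3 and tw(G) ≤ 3. For the lower bound, the 4 vertices {a, d, e, h} are pairwise adjacent, and any tree decomposition puts a clique entirely inside one bag — forcing width ≥ 3. Therefore the treewidth is 3.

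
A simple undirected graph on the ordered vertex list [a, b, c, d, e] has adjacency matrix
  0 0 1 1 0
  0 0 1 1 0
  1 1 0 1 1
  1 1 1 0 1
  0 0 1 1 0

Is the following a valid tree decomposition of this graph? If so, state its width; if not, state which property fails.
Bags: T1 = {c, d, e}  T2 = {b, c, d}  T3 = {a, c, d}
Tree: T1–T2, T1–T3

Vertex coverage: the bags together contain {a, b, c, d, e}, the full vertex set. Edge coverage: each edge of G has both endpoints in at least one bag. Running intersection: for every vertex, the bags containing it form a connected subtree. All three properties hold, so this is a valid tree decomposition of width max|bag| − 1 = 2, and hence tw(G) ≤ 2.

Yes; width 2.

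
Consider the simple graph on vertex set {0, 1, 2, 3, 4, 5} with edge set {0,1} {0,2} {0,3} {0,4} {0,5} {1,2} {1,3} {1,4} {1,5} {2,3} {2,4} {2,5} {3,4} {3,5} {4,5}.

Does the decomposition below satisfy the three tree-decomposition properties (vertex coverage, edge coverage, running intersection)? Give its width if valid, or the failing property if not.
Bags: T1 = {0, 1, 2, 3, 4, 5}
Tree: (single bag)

Vertex coverage: the bags together contain {0, 1, 2, 3, 4, 5}, the full vertex set. Edge coverage: each edge of G has both endpoints in at least one bag. Running intersection: for every vertex, the bags containing it form a connected subtree. All three properties hold, so this is a valid tree decomposition of width max|bag| − 1 = 5, and hence tw(G) ≤ 5.

Yes; width 5.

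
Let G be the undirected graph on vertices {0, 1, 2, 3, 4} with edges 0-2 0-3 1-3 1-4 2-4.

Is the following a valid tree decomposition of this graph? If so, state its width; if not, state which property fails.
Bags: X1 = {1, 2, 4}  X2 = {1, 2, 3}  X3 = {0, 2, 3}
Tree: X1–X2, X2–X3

Checking the three conditions: (i) the bags cover all of {0, 1, 2, 3, 4}; (ii) for each edge, some bag contains both endpoints; (iii) the bags containing any fixed vertex form a subtree. All hold, so the decomposition is valid with width 3 − 1 = 2.

Yes; width 2.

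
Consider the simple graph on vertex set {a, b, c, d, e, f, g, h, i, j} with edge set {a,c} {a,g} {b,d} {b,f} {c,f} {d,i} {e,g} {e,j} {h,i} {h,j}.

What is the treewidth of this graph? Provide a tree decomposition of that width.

Each bag holds 3 vertices, so the decomposition has width 2, which upper-bounds the treewidth. Since h–i–d–b–f–c–a–g–e–j–h is a cycle in G, G is not acyclic. Forests are exactly the graphs of treewidth ≤ 1, so tw(G) ≥ 2. Hence tw(G) = 2 exactly.

Treewidth 2.
One optimal decomposition is:
Bags: B1 = {d, h, i}  B2 = {b, d, h}  B3 = {b, f, h}  B4 = {c, f, h}  B5 = {a, c, h}  B6 = {a, g, h}  B7 = {e, g, h}  B8 = {e, h, j}
Tree: B1–B2, B2–B3, B3–B4, B4–B5, B5–B6, B6–B7, B7–B8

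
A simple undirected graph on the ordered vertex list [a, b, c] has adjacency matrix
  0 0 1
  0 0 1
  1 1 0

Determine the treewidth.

1

A width-1 tree decomposition is:
Bags: B1 = {b, c}  B2 = {a, c}
Tree: B1–B2
The largest bag has 2 vertices, giving width 1; this decomposition certifies tw(G) ≤ 1. Any graph with an edge has treewidth ≥ 1, and G has the edge b–c. Combining the bounds, tw(G) = 1.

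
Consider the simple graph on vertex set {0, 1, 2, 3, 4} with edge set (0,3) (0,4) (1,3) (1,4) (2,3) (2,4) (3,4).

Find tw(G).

2

A width-2 tree decomposition is:
Bags: B1 = {0, 3, 4}  B2 = {2, 3, 4}  B3 = {1, 3, 4}
Tree: B1–B2, B1–B3
The largest bag has 3 vertices, giving width 2; this decomposition certifies tw(G) ≤ 2. For the lower bound, the 3 vertices {0, 3, 4} are pairwise adjacent, and any tree decomposition puts a clique entirely inside one bag — forcing width ≥ 2. Hence tw(G) = 2 exactly.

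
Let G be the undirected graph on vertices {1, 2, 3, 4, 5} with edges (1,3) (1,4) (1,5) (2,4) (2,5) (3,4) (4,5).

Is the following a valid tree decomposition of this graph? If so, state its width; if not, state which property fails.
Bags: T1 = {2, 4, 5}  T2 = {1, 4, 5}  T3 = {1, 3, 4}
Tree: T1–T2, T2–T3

Vertex coverage: the bags together contain {1, 2, 3, 4, 5}, the full vertex set. Edge coverage: each edge of G has both endpoints in at least one bag. Running intersection: for every vertex, the bags containing it form a connected subtree. All three properties hold, so this is a valid tree decomposition of width max|bag| − 1 = 2, and hence tw(G) ≤ 2.

Yes; width 2.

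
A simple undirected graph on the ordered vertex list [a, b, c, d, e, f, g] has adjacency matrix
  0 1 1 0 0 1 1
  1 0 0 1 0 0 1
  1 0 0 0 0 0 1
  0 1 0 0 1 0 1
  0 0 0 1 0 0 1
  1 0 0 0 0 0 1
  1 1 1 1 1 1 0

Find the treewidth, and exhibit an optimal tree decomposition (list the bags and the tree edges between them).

Every bag has size at most 3, so the width is 3 − 1 = 2 and tw(G) ≤ 2. On the other hand G contains the 3-clique {d, e, g}. A clique must lie in a single bag of any decomposition, so no decomposition can have width below 2. Therefore the treewidth is 2.

Treewidth 2.
One such decomposition:
Bags: B1 = {a, b, g}  B2 = {b, d, g}  B3 = {d, e, g}  B4 = {a, f, g}  B5 = {a, c, g}
Tree: B1–B2, B2–B3, B1–B4, B1–B5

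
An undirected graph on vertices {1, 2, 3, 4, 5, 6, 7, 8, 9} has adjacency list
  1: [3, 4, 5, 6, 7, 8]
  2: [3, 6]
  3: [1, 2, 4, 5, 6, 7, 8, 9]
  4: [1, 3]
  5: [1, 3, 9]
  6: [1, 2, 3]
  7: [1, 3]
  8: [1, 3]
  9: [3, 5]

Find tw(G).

A width-2 tree decomposition is:
Bags: B1 = {1, 3, 6}  B2 = {1, 3, 4}  B3 = {1, 3, 7}  B4 = {2, 3, 6}  B5 = {1, 3, 5}  B6 = {3, 5, 9}  B7 = {1, 3, 8}
Tree: B1–B2, B2–B3, B1–B4, B1–B5, B5–B6, B3–B7
Each bag holds 3 vertices, so the decomposition has width 2, which upper-bounds the treewidth. On the other hand G contains the 3-clique {1, 3, 4}. A clique must lie in a single bag of any decomposition, so no decomposition can have width below 2. Therefore the treewidth is 2.

2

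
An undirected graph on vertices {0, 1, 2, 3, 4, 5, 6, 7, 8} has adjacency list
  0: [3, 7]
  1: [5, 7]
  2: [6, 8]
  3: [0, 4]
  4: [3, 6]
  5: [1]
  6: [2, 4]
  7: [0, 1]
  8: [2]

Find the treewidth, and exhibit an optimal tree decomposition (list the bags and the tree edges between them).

The largest bag has 2 vertices, giving width 1; this decomposition certifies tw(G) ≤ 1. Since G has at least one edge (e.g. 8–2), it is not an edgeless graph, so tw(G) ≥ 1. Hence tw(G) = 1 exactly.

Treewidth 1.
Bags: B1 = {2, 8}  B2 = {2, 6}  B3 = {4, 6}  B4 = {3, 4}  B5 = {0, 3}  B6 = {0, 7}  B7 = {1, 7}  B8 = {1, 5}
Tree: B1–B2, B2–B3, B3–B4, B4–B5, B5–B6, B6–B7, B7–B8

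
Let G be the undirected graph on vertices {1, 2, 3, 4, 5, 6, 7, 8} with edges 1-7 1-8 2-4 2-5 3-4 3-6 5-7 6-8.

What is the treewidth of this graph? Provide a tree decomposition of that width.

Every bag has size at most 3, so the width is 3 − 1 = 2 and tw(G) ≤ 2. For the lower bound, G contains the cycle 6–3–4–2–5–7–1–8–6, so G is not a forest; only forests have treewidth ≤ 1, hence tw(G) ≥ 2. The upper and lower bounds meet at 2, so that is the treewidth.

Treewidth 2.
Bags: B1 = {3, 4, 6}  B2 = {2, 4, 6}  B3 = {2, 5, 6}  B4 = {5, 6, 7}  B5 = {1, 6, 7}  B6 = {1, 6, 8}
Tree: B1–B2, B2–B3, B3–B4, B4–B5, B5–B6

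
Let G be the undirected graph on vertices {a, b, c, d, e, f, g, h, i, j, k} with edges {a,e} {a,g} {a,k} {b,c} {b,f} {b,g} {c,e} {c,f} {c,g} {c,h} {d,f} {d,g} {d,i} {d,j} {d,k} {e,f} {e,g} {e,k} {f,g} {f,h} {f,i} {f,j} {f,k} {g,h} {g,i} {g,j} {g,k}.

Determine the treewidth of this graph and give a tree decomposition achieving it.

The largest bag has 4 vertices, giving width 3; this decomposition certifies tw(G) ≤ 3. For the lower bound, the 4 vertices {a, e, g, k} are pairwise adjacent, and any tree decomposition puts a clique entirely inside one bag — forcing width ≥ 3. Combining the bounds, tw(G) = 3.

Treewidth 3.
One such decomposition:
Bags: B1 = {d, f, g, k}  B2 = {e, f, g, k}  B3 = {d, f, g, i}  B4 = {c, e, f, g}  B5 = {a, e, g, k}  B6 = {b, c, f, g}  B7 = {c, f, g, h}  B8 = {d, f, g, j}
Tree: B1–B2, B1–B3, B2–B4, B2–B5, B4–B6, B4–B7, B3–B8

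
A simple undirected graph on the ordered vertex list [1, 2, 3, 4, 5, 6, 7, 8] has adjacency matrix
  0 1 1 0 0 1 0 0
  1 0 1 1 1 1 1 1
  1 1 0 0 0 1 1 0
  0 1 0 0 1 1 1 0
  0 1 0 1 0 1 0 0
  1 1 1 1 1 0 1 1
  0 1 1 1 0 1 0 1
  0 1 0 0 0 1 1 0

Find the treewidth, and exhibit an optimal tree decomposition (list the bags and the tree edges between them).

Every bag has size at most 4, so the width is 4 − 1 = 3 and tw(G) ≤ 3. Conversely, {1, 2, 3, 6} is a clique of size 4, and the vertices of any clique must share a bag in every tree decomposition; so some bag has ≥ 4 vertices and tw(G) ≥ 3. Therefore the treewidth is 3.

Treewidth 3.
Bags: B1 = {2, 6, 7, 8}  B2 = {2, 4, 6, 7}  B3 = {2, 3, 6, 7}  B4 = {1, 2, 3, 6}  B5 = {2, 4, 5, 6}
Tree: B1–B2, B1–B3, B3–B4, B2–B5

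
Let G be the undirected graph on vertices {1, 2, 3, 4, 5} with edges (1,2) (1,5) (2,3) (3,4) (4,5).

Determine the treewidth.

A width-2 tree decomposition is:
Bags: B1 = {1, 4, 5}  B2 = {1, 2, 4}  B3 = {2, 3, 4}
Tree: B1–B2, B2–B3
Every bag has size at most 3, so the width is 3 − 1 = 2 and tw(G) ≤ 2. The edges 4–5–1–2–3–4 form a cycle, so G is not a tree and its treewidth is at least 2. Therefore the treewidth is 2.

2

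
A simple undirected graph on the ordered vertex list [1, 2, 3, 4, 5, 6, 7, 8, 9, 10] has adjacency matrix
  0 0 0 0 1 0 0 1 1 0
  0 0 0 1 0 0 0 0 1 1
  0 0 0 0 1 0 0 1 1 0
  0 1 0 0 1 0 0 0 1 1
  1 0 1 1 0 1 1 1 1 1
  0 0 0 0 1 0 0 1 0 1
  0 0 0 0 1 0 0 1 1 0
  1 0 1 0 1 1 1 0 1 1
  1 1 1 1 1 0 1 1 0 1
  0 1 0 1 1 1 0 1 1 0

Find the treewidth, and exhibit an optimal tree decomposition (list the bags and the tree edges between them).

Each bag holds 4 vertices, so the decomposition has width 3, which upper-bounds the treewidth. On the other hand G contains the 4-clique {2, 4, 9, 10}. A clique must lie in a single bag of any decomposition, so no decomposition can have width below 3. Therefore the treewidth is 3.

Treewidth 3.
One optimal decomposition is:
Bags: B1 = {1, 5, 8, 9}  B2 = {5, 8, 9, 10}  B3 = {4, 5, 9, 10}  B4 = {5, 7, 8, 9}  B5 = {3, 5, 8, 9}  B6 = {5, 6, 8, 10}  B7 = {2, 4, 9, 10}
Tree: B1–B2, B2–B3, B1–B4, B2–B5, B2–B6, B3–B7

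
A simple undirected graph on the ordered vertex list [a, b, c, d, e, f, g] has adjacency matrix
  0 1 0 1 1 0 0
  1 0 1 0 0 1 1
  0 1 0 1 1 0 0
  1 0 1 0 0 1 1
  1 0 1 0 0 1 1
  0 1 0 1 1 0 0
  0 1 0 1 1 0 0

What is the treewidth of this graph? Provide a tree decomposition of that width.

Every bag has size at most 4, so the width is 4 − 1 = 3 and tw(G) ≤ 3. For the lower bound: the 4 vertex sets {c,e}, {b,g}, {d}, {f} are disjoint, each induces a connected subgraph, and every pair is joined by at least one edge of G. Contracting each set to a single vertex therefore yields K_{4} as a minor, and since treewidth is minor-monotone, tw(G) ≥ tw(K_{4}) = 3. The upper and lower bounds meet at 3, so that is the treewidth.

Treewidth 3.
One such decomposition:
Bags: B1 = {b, c, d, e}  B2 = {b, d, e, g}  B3 = {b, d, e, f}  B4 = {a, b, d, e}
Tree: B1–B2, B2–B3, B3–B4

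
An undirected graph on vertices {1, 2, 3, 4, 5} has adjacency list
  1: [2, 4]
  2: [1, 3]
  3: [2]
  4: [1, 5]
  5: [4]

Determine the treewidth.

1

A width-1 tree decomposition is:
Bags: B1 = {4, 5}  B2 = {1, 4}  B3 = {1, 2}  B4 = {2, 3}
Tree: B1–B2, B2–B3, B3–B4
The largest bag has 2 vertices, giving width 1; this decomposition certifies tw(G) ≤ 1. Any graph with an edge has treewidth ≥ 1, and G has the edge 5–4. Hence tw(G) = 1 exactly.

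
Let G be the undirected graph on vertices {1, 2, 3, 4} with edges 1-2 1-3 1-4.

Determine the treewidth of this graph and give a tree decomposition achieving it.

Each bag holds 2 vertices, so the decomposition has width 1, which upper-bounds the treewidth. G has an edge, so its treewidth is at least 1. Combining the bounds, tw(G) = 1.

Treewidth 1.
Bags: B1 = {1, 3}  B2 = {1, 2}  B3 = {1, 4}
Tree: B1–B2, B2–B3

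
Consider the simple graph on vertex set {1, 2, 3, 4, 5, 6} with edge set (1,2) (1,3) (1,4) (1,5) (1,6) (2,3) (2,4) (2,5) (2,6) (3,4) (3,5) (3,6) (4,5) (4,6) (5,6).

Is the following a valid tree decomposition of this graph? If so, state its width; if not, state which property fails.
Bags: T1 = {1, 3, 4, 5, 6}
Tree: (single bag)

A tree decomposition must satisfy three properties: every vertex lies in some bag; for every edge, both endpoints lie together in some bag; and for every vertex, the bags containing it form a connected subtree. Here vertex 2 appears in no bag, so the decomposition is invalid.

No — vertex 2 appears in no bag.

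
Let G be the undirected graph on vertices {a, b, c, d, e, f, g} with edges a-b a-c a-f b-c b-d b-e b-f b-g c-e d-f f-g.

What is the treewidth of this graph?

A width-2 tree decomposition is:
Bags: B1 = {b, f, g}  B2 = {a, b, f}  B3 = {a, b, c}  B4 = {b, c, e}  B5 = {b, d, f}
Tree: B1–B2, B2–B3, B3–B4, B2–B5
Each bag holds 3 vertices, so the decomposition has width 2, which upper-bounds the treewidth. Conversely, {b, c, e} is a clique of size 3, and the vertices of any clique must share a bag in every tree decomposition; so some bag has ≥ 3 vertices and tw(G) ≥ 2. The upper and lower bounds meet at 2, so that is the treewidth.

2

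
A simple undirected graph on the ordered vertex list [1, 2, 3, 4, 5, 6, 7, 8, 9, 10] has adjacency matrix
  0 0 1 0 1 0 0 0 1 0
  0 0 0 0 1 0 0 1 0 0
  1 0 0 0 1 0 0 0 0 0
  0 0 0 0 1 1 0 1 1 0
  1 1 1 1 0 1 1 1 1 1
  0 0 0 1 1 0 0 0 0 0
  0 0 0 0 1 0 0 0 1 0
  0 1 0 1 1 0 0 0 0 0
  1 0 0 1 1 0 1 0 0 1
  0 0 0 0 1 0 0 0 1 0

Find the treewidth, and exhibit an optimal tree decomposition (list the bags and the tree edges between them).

Treewidth 2.
One such decomposition:
Bags: B1 = {4, 5, 9}  B2 = {4, 5, 6}  B3 = {5, 7, 9}  B4 = {4, 5, 8}  B5 = {1, 5, 9}  B6 = {5, 9, 10}  B7 = {1, 3, 5}  B8 = {2, 5, 8}
Tree: B1–B2, B1–B3, B2–B4, B1–B5, B3–B6, B5–B7, B4–B8

Every bag has size at most 3, so the width is 3 − 1 = 2 and tw(G) ≤ 2. For the lower bound, the 3 vertices {2, 5, 8} are pairwise adjacent, and any tree decomposition puts a clique entirely inside one bag — forcing width ≥ 2. Therefore the treewidth is 2.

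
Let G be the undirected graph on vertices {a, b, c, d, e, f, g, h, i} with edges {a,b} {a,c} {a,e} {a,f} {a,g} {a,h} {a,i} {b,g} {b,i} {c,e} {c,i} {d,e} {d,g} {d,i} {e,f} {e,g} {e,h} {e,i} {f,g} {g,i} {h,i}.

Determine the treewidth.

A width-3 tree decomposition is:
Bags: B1 = {a, e, g, i}  B2 = {a, b, g, i}  B3 = {a, e, h, i}  B4 = {d, e, g, i}  B5 = {a, e, f, g}  B6 = {a, c, e, i}
Tree: B1–B2, B1–B3, B1–B4, B1–B5, B3–B6
The largest bag has 4 vertices, giving width 3; this decomposition certifies tw(G) ≤ 3. For the lower bound, the 4 vertices {a, e, f, g} are pairwise adjacent, and any tree decomposition puts a clique entirely inside one bag — forcing width ≥ 3. Therefore the treewidth is 3.

3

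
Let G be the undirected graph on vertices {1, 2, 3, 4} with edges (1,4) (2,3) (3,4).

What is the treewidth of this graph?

A width-1 tree decomposition is:
Bags: B1 = {2, 3}  B2 = {3, 4}  B3 = {1, 4}
Tree: B1–B2, B2–B3
Every bag has size at most 2, so the width is 2 − 1 = 1 and tw(G) ≤ 1. G has an edge, so its treewidth is at least 1. Hence tw(G) = 1 exactly.

1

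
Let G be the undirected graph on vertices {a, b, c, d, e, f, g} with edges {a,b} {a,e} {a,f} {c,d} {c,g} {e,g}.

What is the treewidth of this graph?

A width-1 tree decomposition is:
Bags: B1 = {a, b}  B2 = {a, e}  B3 = {a, f}  B4 = {e, g}  B5 = {c, g}  B6 = {c, d}
Tree: B1–B2, B2–B3, B2–B4, B4–B5, B5–B6
Every bag has size at most 2, so the width is 2 − 1 = 1 and tw(G) ≤ 1. G has an edge, so its treewidth is at least 1. Combining the bounds, tw(G) = 1.

1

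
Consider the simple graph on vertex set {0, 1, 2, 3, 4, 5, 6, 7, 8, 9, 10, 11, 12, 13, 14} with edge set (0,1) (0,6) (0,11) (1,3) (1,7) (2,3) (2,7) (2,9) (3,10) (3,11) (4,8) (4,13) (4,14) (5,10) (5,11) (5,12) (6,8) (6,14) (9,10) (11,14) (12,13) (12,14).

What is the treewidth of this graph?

A width-3 tree decomposition is:
Bags: B1 = {4, 6, 8, 13}  B2 = {4, 6, 13, 14}  B3 = {6, 12, 13, 14}  B4 = {0, 6, 12, 14}  B5 = {0, 11, 12, 14}  B6 = {0, 5, 11, 12}  B7 = {0, 1, 5, 11}  B8 = {1, 3, 5, 11}  B9 = {1, 3, 5, 10}  B10 = {1, 3, 7, 10}  B11 = {2, 3, 7, 10}  B12 = {2, 7, 9, 10}
Tree: B1–B2, B2–B3, B3–B4, B4–B5, B5–B6, B6–B7, B7–B8, B8–B9, B9–B10, B10–B11, B11–B12
The largest bag has 4 vertices, giving width 3; this decomposition certifies tw(G) ≤ 3. For the lower bound: the 4 vertex sets {4,8,13}, {6}, {14}, {0,5,11,12} are disjoint, each induces a connected subgraph, and every pair is joined by at least one edge of G. Contracting each set to a single vertex therefore yields K_{4} as a minor, and since treewidth is minor-monotone, tw(G) ≥ tw(K_{4}) = 3. Combining the bounds, tw(G) = 3.

3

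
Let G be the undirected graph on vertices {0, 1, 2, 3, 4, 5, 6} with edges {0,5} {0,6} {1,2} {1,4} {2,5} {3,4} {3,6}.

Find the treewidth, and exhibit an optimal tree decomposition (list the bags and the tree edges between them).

The largest bag has 3 vertices, giving width 2; this decomposition certifies tw(G) ≤ 2. The edges 5–0–6–3–4–1–2–5 form a cycle, so G is not a tree and its treewidth is at least 2. Hence tw(G) = 2 exactly.

Treewidth 2.
One such decomposition:
Bags: B1 = {0, 5, 6}  B2 = {3, 5, 6}  B3 = {3, 4, 5}  B4 = {1, 4, 5}  B5 = {1, 2, 5}
Tree: B1–B2, B2–B3, B3–B4, B4–B5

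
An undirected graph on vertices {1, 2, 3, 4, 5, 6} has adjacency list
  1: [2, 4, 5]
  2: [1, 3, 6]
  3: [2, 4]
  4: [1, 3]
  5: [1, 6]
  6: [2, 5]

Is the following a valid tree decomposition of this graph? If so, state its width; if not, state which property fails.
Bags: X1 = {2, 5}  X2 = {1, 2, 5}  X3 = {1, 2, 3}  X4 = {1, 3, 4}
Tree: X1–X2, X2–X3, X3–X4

No — vertex 6 appears in no bag.

A tree decomposition must satisfy three properties: every vertex lies in some bag; for every edge, both endpoints lie together in some bag; and for every vertex, the bags containing it form a connected subtree. Here vertex 6 appears in no bag, so the decomposition is invalid.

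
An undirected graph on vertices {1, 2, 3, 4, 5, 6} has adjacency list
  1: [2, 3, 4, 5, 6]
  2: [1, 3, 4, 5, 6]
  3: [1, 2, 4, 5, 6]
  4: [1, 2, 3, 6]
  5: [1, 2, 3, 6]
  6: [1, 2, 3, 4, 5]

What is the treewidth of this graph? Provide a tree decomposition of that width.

Treewidth 4.
One such decomposition:
Bags: B1 = {1, 2, 3, 5, 6}  B2 = {1, 2, 3, 4, 6}
Tree: B1–B2

Each bag holds 5 vertices, so the decomposition has width 4, which upper-bounds the treewidth. For the lower bound, the 5 vertices {1, 2, 3, 4, 6} are pairwise adjacent, and any tree decomposition puts a clique entirely inside one bag — forcing width ≥ 4. Combining the bounds, tw(G) = 4.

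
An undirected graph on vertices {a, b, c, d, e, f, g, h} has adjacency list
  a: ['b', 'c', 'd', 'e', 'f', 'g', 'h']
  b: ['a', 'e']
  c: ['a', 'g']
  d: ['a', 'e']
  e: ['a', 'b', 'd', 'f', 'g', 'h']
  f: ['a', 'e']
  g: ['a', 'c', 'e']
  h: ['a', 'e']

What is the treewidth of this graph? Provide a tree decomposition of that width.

Treewidth 2.
One optimal decomposition is:
Bags: B1 = {a, e, h}  B2 = {a, e, g}  B3 = {a, b, e}  B4 = {a, e, f}  B5 = {a, c, g}  B6 = {a, d, e}
Tree: B1–B2, B1–B3, B2–B4, B2–B5, B4–B6

The largest bag has 3 vertices, giving width 2; this decomposition certifies tw(G) ≤ 2. Conversely, {a, d, e} is a clique of size 3, and the vertices of any clique must share a bag in every tree decomposition; so some bag has ≥ 3 vertices and tw(G) ≥ 2. Therefore the treewidth is 2.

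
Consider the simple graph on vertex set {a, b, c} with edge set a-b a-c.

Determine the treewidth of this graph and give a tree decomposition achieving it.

Every bag has size at most 2, so the width is 2 − 1 = 1 and tw(G) ≤ 1. Any graph with an edge has treewidth ≥ 1, and G has the edge b–a. Combining the bounds, tw(G) = 1.

Treewidth 1.
Bags: B1 = {a, b}  B2 = {a, c}
Tree: B1–B2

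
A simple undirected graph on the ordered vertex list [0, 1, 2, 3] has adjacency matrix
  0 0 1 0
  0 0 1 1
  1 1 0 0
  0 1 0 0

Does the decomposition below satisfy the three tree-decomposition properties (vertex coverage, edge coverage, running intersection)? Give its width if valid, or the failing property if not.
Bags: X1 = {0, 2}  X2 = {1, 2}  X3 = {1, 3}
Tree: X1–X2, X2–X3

Vertex coverage: the bags together contain {0, 1, 2, 3}, the full vertex set. Edge coverage: each edge of G has both endpoints in at least one bag. Running intersection: for every vertex, the bags containing it form a connected subtree. All three properties hold, so this is a valid tree decomposition of width max|bag| − 1 = 1, and hence tw(G) ≤ 1.

Yes; width 1.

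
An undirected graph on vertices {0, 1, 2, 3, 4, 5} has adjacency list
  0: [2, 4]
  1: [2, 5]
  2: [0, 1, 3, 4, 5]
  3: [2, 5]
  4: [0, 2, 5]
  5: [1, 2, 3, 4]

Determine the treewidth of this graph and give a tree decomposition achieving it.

Treewidth 2.
One optimal decomposition is:
Bags: B1 = {1, 2, 5}  B2 = {2, 4, 5}  B3 = {0, 2, 4}  B4 = {2, 3, 5}
Tree: B1–B2, B2–B3, B2–B4

Each bag holds 3 vertices, so the decomposition has width 2, which upper-bounds the treewidth. On the other hand G contains the 3-clique {0, 2, 4}. A clique must lie in a single bag of any decomposition, so no decomposition can have width below 2. Therefore the treewidth is 2.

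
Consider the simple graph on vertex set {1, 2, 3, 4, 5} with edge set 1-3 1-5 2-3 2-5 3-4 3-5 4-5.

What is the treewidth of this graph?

2

A width-2 tree decomposition is:
Bags: B1 = {1, 3, 5}  B2 = {3, 4, 5}  B3 = {2, 3, 5}
Tree: B1–B2, B1–B3
Every bag has size at most 3, so the width is 3 − 1 = 2 and tw(G) ≤ 2. For the lower bound, the 3 vertices {1, 3, 5} are pairwise adjacent, and any tree decomposition puts a clique entirely inside one bag — forcing width ≥ 2. Therefore the treewidth is 2.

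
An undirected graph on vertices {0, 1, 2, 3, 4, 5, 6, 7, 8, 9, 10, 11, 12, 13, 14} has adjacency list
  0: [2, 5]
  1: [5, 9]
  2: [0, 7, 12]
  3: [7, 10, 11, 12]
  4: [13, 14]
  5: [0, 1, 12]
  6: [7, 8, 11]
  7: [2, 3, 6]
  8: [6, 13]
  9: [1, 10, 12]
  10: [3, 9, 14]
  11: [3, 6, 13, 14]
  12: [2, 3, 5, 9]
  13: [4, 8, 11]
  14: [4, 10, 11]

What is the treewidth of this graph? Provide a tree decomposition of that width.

Each bag holds 4 vertices, so the decomposition has width 3, which upper-bounds the treewidth. For the lower bound: the 4 vertex sets {0,1,5}, {2}, {12}, {3,7,9,10} are disjoint, each induces a connected subgraph, and every pair is joined by at least one edge of G. Contracting each set to a single vertex therefore yields K_{4} as a minor, and since treewidth is minor-monotone, tw(G) ≥ tw(K_{4}) = 3. Therefore the treewidth is 3.

Treewidth 3.
One such decomposition:
Bags: B1 = {0, 1, 2, 5}  B2 = {1, 2, 5, 12}  B3 = {1, 2, 9, 12}  B4 = {2, 7, 9, 12}  B5 = {3, 7, 9, 12}  B6 = {3, 7, 9, 10}  B7 = {3, 6, 7, 10}  B8 = {3, 6, 10, 11}  B9 = {6, 10, 11, 14}  B10 = {6, 8, 11, 14}  B11 = {8, 11, 13, 14}  B12 = {4, 8, 13, 14}
Tree: B1–B2, B2–B3, B3–B4, B4–B5, B5–B6, B6–B7, B7–B8, B8–B9, B9–B10, B10–B11, B11–B12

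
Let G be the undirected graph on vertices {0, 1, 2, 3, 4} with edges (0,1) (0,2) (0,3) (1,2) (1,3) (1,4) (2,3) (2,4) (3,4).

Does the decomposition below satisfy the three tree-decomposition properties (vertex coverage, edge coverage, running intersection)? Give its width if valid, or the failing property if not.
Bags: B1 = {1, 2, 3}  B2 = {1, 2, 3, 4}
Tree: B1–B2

No — vertex 0 appears in no bag.

A tree decomposition must satisfy three properties: every vertex lies in some bag; for every edge, both endpoints lie together in some bag; and for every vertex, the bags containing it form a connected subtree. Here vertex 0 appears in no bag, so the decomposition is invalid.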